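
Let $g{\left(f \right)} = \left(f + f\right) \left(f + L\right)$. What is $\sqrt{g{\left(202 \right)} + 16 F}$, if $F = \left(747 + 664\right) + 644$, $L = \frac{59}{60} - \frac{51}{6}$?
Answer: $\frac{\sqrt{25076535}}{15} \approx 333.84$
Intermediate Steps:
$L = - \frac{451}{60}$ ($L = 59 \cdot \frac{1}{60} - \frac{17}{2} = \frac{59}{60} - \frac{17}{2} = - \frac{451}{60} \approx -7.5167$)
$F = 2055$ ($F = 1411 + 644 = 2055$)
$g{\left(f \right)} = 2 f \left(- \frac{451}{60} + f\right)$ ($g{\left(f \right)} = \left(f + f\right) \left(f - \frac{451}{60}\right) = 2 f \left(- \frac{451}{60} + f\right)$)
$\sqrt{g{\left(202 \right)} + 16 F} = \sqrt{\frac{1}{30} \cdot 202 \left(-451 + 60 \cdot 202\right) + 16 \cdot 2055} = \sqrt{\frac{1}{30} \cdot 202 \left(-451 + 12120\right) + 32880} = \sqrt{\frac{1}{30} \cdot 202 \cdot 11669 + 32880} = \sqrt{\frac{1178569}{15} + 32880} = \sqrt{\frac{1671769}{15}} = \frac{\sqrt{25076535}}{15}$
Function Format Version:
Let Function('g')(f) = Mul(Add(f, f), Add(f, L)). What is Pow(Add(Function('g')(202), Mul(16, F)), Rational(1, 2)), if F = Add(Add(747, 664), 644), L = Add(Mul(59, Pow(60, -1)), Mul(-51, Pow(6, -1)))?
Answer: Mul(Rational(1, 15), Pow(25076535, Rational(1, 2))) ≈ 333.84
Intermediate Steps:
L = Rational(-451, 60) (L = Add(Mul(59, Rational(1, 60)), Mul(-51, Rational(1, 6))) = Add(Rational(59, 60), Rational(-17, 2)) = Rational(-451, 60) ≈ -7.5167)
F = 2055 (F = Add(1411, 644) = 2055)
Function('g')(f) = Mul(2, f, Add(Rational(-451, 60), f)) (Function('g')(f) = Mul(Add(f, f), Add(f, Rational(-451, 60))) = Mul(Mul(2, f), Add(Rational(-451, 60), f)) = Mul(2, f, Add(Rational(-451, 60), f)))
Pow(Add(Function('g')(202), Mul(16, F)), Rational(1, 2)) = Pow(Add(Mul(Rational(1, 30), 202, Add(-451, Mul(60, 202))), Mul(16, 2055)), Rational(1, 2)) = Pow(Add(Mul(Rational(1, 30), 202, Add(-451, 12120)), 32880), Rational(1, 2)) = Pow(Add(Mul(Rational(1, 30), 202, 11669), 32880), Rational(1, 2)) = Pow(Add(Rational(1178569, 15), 32880), Rational(1, 2)) = Pow(Rational(1671769, 15), Rational(1, 2)) = Mul(Rational(1, 15), Pow(25076535, Rational(1, 2)))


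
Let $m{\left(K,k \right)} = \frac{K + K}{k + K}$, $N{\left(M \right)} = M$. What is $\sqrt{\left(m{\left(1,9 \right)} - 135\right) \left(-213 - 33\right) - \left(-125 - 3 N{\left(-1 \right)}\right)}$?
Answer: $\frac{\sqrt{832070}}{5} \approx 182.44$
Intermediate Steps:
$m{\left(K,k \right)} = \frac{2 K}{K + k}$
$\sqrt{\left(m{\left(1,9 \right)} - 135\right) \left(-213 - 33\right) - \left(-125 - 3 N{\left(-1 \right)}\right)} = \sqrt{\left(2 \cdot 1 \frac{1}{1 + 9} - 135\right) \left(-213 - 33\right) + \left(125 - \left(-3\right) \left(-1\right)\right)} = \sqrt{\left(2 \cdot 1 \cdot \frac{1}{10} - 135\right) \left(-246\right) + \left(125 - 3\right)} = \sqrt{\left(\frac{1}{5} - 135\right) \left(-246\right) + 122} = \sqrt{\left(- \frac{674}{5}\right) \left(-246\right) + 122} = \sqrt{\frac{165804}{5} + 122} = \sqrt{\frac{166414}{5}} = \frac{\sqrt{832070}}{5}$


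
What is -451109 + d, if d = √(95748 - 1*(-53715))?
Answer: -451109 + 3*√16607 ≈ -4.5072e+5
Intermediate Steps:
d = 3*√16607 (d = √(95748 + 53715) = √149463 = 3*√16607 ≈ 386.60)
-451109 + d = -451109 + 3*√16607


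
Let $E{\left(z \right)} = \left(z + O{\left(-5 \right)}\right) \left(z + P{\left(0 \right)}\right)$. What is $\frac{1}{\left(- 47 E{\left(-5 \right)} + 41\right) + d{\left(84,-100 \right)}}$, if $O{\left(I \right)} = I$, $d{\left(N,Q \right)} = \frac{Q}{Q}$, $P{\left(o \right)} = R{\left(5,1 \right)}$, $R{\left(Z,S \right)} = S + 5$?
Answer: $\frac{1}{512} \approx 0.0019531$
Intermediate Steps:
$R{\left(Z,S \right)} = 5 + S$
$P{\left(o \right)} = 6$ ($P{\left(o \right)} = 5 + 1 = 6$)
$d{\left(N,Q \right)} = 1$
$E{\left(z \right)} = \left(-5 + z\right) \left(6 + z\right)$ ($E{\left(z \right)} = \left(z - 5\right) \left(z + 6\right) = \left(-5 + z\right) \left(6 + z\right)$)
$\frac{1}{\left(- 47 E{\left(-5 \right)} + 41\right) + d{\left(84,-100 \right)}} = \frac{1}{\left(- 47 \left(-30 - 5 + \left(-5\right)^{2}\right) + 41\right) + 1} = \frac{1}{\left(- 47 \left(-30 - 5 + 25\right) + 41\right) + 1} = \frac{1}{\left(\left(-47\right) \left(-10\right) + 41\right) + 1} = \frac{1}{\left(470 + 41\right) + 1} = \frac{1}{511 + 1} = \frac{1}{512}$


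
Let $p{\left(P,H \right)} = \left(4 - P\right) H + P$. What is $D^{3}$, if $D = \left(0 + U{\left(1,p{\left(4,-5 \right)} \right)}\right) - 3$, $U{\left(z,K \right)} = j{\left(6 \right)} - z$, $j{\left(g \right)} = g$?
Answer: $8$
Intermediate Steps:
$p{\left(P,H \right)} = P + H \left(4 - P\right)$ ($p{\left(P,H \right)} = H \left(4 - P\right) + P = P + H \left(4 - P\right)$)
$U{\left(z,K \right)} = 6 - z$
$D = 2$ ($D = \left(0 + \left(6 - 1\right)\right) - 3 = \left(0 + 5\right) - 3 = 5 - 3 = 2$)
$D^{3} = 2^{3} = 8$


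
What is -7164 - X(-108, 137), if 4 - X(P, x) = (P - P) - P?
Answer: -7060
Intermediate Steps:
X(P, x) = 4 + P (X(P, x) = 4 - ((P - P) - P) = 4 - (0 - P) = 4 - (-1)*P = 4 + P)
-7164 - X(-108, 137) = -7164 - (4 - 108) = -7164 - 1*(-104) = -7164 + 104 = -7060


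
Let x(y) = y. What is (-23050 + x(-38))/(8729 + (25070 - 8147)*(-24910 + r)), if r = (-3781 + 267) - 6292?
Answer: 23088/587490139 ≈ 3.9299e-5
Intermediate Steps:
r = -9806 (r = -3514 - 6292 = -9806)
(-23050 + x(-38))/(8729 + (25070 - 8147)*(-24910 + r)) = (-23050 - 38)/(8729 + (25070 - 8147)*(-24910 - 9806)) = -23088/(8729 + 16923*(-34716)) = -23088/(8729 - 587498868) = -23088/(-587490139) = -23088*(-1/587490139) = 23088/587490139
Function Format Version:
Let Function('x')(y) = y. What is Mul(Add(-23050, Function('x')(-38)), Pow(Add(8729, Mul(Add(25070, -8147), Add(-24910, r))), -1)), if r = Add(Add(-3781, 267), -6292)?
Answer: Rational(23088, 587490139) ≈ 3.9299e-5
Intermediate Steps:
r = -9806 (r = Add(-3514, -6292) = -9806)
Mul(Add(-23050, Function('x')(-38)), Pow(Add(8729, Mul(Add(25070, -8147), Add(-24910, r))), -1)) = Mul(Add(-23050, -38), Pow(Add(8729, Mul(Add(25070, -8147), Add(-24910, -9806))), -1)) = Mul(-23088, Pow(Add(8729, Mul(16923, -34716)), -1)) = Mul(-23088, Pow(Add(8729, -587498868), -1)) = Mul(-23088, Pow(-587490139, -1)) = Mul(-23088, Rational(-1, 587490139)) = Rational(23088, 587490139)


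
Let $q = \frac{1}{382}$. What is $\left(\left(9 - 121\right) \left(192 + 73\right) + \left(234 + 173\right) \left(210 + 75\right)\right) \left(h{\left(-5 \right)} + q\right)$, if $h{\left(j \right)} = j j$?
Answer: $\frac{824394565}{382} \approx 2.1581 \cdot 10^{6}$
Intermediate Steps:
$h{\left(j \right)} = j^{2}$
$q = \frac{1}{382} \approx 0.0026178$
$\left(\left(9 - 121\right) \left(192 + 73\right) + \left(234 + 173\right) \left(210 + 75\right)\right) \left(h{\left(-5 \right)} + q\right) = \left(\left(9 - 121\right) \left(192 + 73\right) + \left(234 + 173\right) \left(210 + 75\right)\right) \left(\left(-5\right)^{2} + \frac{1}{382}\right) = \left(\left(-112\right) 265 + 407 \cdot 285\right) \left(25 + \frac{1}{382}\right) = \left(-29680 + 115995\right) \frac{9551}{382} = 86315 \cdot \frac{9551}{382} = \frac{824394565}{382}$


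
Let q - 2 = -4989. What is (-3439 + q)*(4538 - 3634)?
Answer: -7617104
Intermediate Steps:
q = -4987 (q = 2 - 4989 = -4987)
(-3439 + q)*(4538 - 3634) = (-3439 - 4987)*(4538 - 3634) = -8426*904 = -7617104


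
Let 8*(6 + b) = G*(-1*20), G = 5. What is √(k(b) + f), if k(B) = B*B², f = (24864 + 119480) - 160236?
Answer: I*√355578/4 ≈ 149.08*I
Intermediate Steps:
f = -15892 (f = 144344 - 160236 = -15892)
b = -37/2 (b = -6 + (5*(-1*20))/8 = -6 + (5*(-20))/8 = -6 + (⅛)*(-100) = -6 - 25/2 = -37/2 ≈ -18.500)
k(B) = B³
√(k(b) + f) = √((-37/2)³ - 15892) = √(-50653/8 - 15892) = √(-177789/8) = I*√355578/4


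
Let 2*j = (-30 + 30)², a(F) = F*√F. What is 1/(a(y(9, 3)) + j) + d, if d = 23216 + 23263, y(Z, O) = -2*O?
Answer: 46479 + I*√6/36 ≈ 46479.0 + 0.068041*I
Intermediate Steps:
a(F) = F^(3/2)
j = 0 (j = (-30 + 30)²/2 = (½)*0² = (½)*0 = 0)
d = 46479
1/(a(y(9, 3)) + j) + d = 1/((-2*3)^(3/2) + 0) + 46479 = 1/((-6)^(3/2) + 0) + 46479 = 1/(-6*I*√6 + 0) + 46479 = 1/(-6*I*√6) + 46479 = I*√6/36 + 46479 = 46479 + I*√6/36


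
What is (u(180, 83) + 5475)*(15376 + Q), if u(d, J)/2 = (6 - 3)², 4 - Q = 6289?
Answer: 49936863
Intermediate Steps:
Q = -6285 (Q = 4 - 1*6289 = 4 - 6289 = -6285)
u(d, J) = 18 (u(d, J) = 2*(6 - 3)² = 2*3² = 2*9 = 18)
(u(180, 83) + 5475)*(15376 + Q) = (18 + 5475)*(15376 - 6285) = 5493*9091 = 49936863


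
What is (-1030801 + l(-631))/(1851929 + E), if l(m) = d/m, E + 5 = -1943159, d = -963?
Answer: 650434468/57569285 ≈ 11.298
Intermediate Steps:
E = -1943164 (E = -5 - 1943159 = -1943164)
l(m) = -963/m
(-1030801 + l(-631))/(1851929 + E) = (-1030801 - 963/(-631))/(1851929 - 1943164) = (-1030801 - 963*(-1/631))/(-91235) = (-1030801 + 963/631)*(-1/91235) = -650434468/631*(-1/91235) = 650434468/57569285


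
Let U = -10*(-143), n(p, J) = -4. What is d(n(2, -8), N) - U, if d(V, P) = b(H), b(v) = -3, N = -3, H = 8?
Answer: -1433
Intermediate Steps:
U = 1430
d(V, P) = -3
d(n(2, -8), N) - U = -3 - 1*1430 = -3 - 1430 = -1433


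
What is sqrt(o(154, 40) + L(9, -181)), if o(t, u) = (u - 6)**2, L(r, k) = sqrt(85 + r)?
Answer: sqrt(1156 + sqrt(94)) ≈ 34.142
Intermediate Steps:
o(t, u) = (-6 + u)**2
sqrt(o(154, 40) + L(9, -181)) = sqrt((-6 + 40)**2 + sqrt(85 + 9)) = sqrt(34**2 + sqrt(94)) = sqrt(1156 + sqrt(94))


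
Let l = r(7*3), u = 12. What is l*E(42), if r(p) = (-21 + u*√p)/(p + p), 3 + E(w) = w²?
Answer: -1761/2 + 3522*√21/7 ≈ 1425.2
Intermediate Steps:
E(w) = -3 + w²
r(p) = (-21 + 12*√p)/(2*p) (r(p) = (-21 + 12*√p)/(p + p) = (-21 + 12*√p)/((2*p)) = (-21 + 12*√p)*(1/(2*p)) = (-21 + 12*√p)/(2*p))
l = -½ + 2*√21/7 (l = 6/√(7*3) - 21/(2*(7*3)) = 6/√21 - 21/2/21 = 6*(√21/21) - 21/2*1/21 = 2*√21/7 - ½ = -½ + 2*√21/7 ≈ 0.80931)
l*E(42) = (-½ + 2*√21/7)*(-3 + 42²) = (-½ + 2*√21/7)*(-3 + 1764) = (-½ + 2*√21/7)*1761 = -1761/2 + 3522*√21/7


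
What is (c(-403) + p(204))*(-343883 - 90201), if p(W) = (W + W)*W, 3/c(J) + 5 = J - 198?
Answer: -3649097411246/101 ≈ -3.6130e+10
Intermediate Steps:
c(J) = 3/(-203 + J) (c(J) = 3/(-5 + (J - 198)) = 3/(-5 + (-198 + J)) = 3/(-203 + J))
p(W) = 2*W² (p(W) = (2*W)*W = 2*W²)
(c(-403) + p(204))*(-343883 - 90201) = (3/(-203 - 403) + 2*204²)*(-343883 - 90201) = (3/(-606) + 2*41616)*(-434084) = (3*(-1/606) + 83232)*(-434084) = (-1/202 + 83232)*(-434084) = (16812863/202)*(-434084) = -3649097411246/101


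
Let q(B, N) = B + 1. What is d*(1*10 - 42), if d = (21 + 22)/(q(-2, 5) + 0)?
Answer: 1376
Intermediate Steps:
q(B, N) = 1 + B
d = -43 (d = (21 + 22)/((1 - 2) + 0) = 43/(-1 + 0) = 43/(-1) = 43*(-1) = -43)
d*(1*10 - 42) = -43*(1*10 - 42) = -43*(10 - 42) = -43*(-32) = 1376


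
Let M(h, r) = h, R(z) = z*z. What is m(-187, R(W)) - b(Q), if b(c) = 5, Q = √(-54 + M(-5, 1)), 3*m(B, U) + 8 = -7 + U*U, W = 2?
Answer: -14/3 ≈ -4.6667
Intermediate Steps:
R(z) = z²
m(B, U) = -5 + U²/3 (m(B, U) = -8/3 + (-7 + U*U)/3 = -8/3 + (-7 + U²)/3 = -8/3 + (-7/3 + U²/3) = -5 + U²/3)
Q = I*√59 (Q = √(-54 - 5) = √(-59) = I*√59 ≈ 7.6811*I)
m(-187, R(W)) - b(Q) = (-5 + (2²)²/3) - 1*5 = (-5 + (⅓)*4²) - 5 = (-5 + (⅓)*16) - 5 = (-5 + 16/3) - 5 = ⅓ - 5 = -14/3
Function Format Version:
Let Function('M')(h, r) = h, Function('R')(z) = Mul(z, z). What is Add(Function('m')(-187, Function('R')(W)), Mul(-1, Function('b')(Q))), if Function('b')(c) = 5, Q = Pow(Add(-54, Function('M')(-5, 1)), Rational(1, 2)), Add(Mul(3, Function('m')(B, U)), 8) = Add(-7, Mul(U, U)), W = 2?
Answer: Rational(-14, 3) ≈ -4.6667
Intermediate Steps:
Function('R')(z) = Pow(z, 2)
Function('m')(B, U) = Add(-5, Mul(Rational(1, 3), Pow(U, 2))) (Function('m')(B, U) = Add(Rational(-8, 3), Mul(Rational(1, 3), Add(-7, Mul(U, U)))) = Add(Rational(-8, 3), Mul(Rational(1, 3), Add(-7, Pow(U, 2)))) = Add(Rational(-8, 3), Add(Rational(-7, 3), Mul(Rational(1, 3), Pow(U, 2)))) = Add(-5, Mul(Rational(1, 3), Pow(U, 2))))
Q = Mul(I, Pow(59, Rational(1, 2))) (Q = Pow(Add(-54, -5), Rational(1, 2)) = Pow(-59, Rational(1, 2)) = Mul(I, Pow(59, Rational(1, 2))) ≈ Mul(7.6811, I))
Add(Function('m')(-187, Function('R')(W)), Mul(-1, Function('b')(Q))) = Add(Add(-5, Mul(Rational(1, 3), Pow(Pow(2, 2), 2))), Mul(-1, 5)) = Add(Add(-5, Mul(Rational(1, 3), Pow(4, 2))), -5) = Add(Add(-5, Mul(Rational(1, 3), 16)), -5) = Add(Add(-5, Rational(16, 3)), -5) = Add(Rational(1, 3), -5) = Rational(-14, 3)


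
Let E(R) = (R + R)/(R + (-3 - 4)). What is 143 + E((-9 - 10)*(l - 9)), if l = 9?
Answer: 143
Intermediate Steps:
E(R) = 2*R/(-7 + R) (E(R) = (2*R)/(R - 7) = (2*R)/(-7 + R) = 2*R/(-7 + R))
143 + E((-9 - 10)*(l - 9)) = 143 + 2*((-9 - 10)*(9 - 9))/(-7 + (-9 - 10)*(9 - 9)) = 143 + 2*(-19*0)/(-7 - 19*0) = 143 + 2*0/(-7 + 0) = 143 + 2*0/(-7) = 143 + 2*0*(-⅐) = 143 + 0 = 143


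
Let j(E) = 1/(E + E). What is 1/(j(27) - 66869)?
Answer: -54/3610925 ≈ -1.4955e-5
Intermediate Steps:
j(E) = 1/(2*E)
1/(j(27) - 66869) = 1/((1/2)/27 - 66869) = 1/((1/2)*(1/27) - 66869) = 1/(1/54 - 66869) = 1/(-3610925/54) = -54/3610925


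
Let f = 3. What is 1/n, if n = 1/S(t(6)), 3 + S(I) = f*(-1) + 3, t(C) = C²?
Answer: -3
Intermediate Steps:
S(I) = -3 (S(I) = -3 + (3*(-1) + 3) = -3 + (-3 + 3) = -3 + 0 = -3)
n = -⅓ (n = 1/(-3) = -⅓ ≈ -0.33333)
1/n = 1/(-⅓) = -3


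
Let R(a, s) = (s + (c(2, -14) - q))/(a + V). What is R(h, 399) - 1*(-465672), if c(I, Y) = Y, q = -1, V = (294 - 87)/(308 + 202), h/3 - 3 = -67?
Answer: 15167337092/32571 ≈ 4.6567e+5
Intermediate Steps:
h = -192 (h = 9 + 3*(-67) = 9 - 201 = -192)
V = 69/170 (V = 207/510 = 207*(1/510) = 69/170 ≈ 0.40588)
R(a, s) = (-13 + s)/(69/170 + a) (R(a, s) = (s + (-14 - 1*(-1)))/(a + 69/170) = (s + (-14 + 1))/(69/170 + a) = (s - 13)/(69/170 + a) = (-13 + s)/(69/170 + a))
R(h, 399) - 1*(-465672) = 170*(-13 + 399)/(69 + 170*(-192)) - 1*(-465672) = 170*386/(69 - 32640) + 465672 = 170*386/(-32571) + 465672 = 170*(-1/32571)*386 + 465672 = -65620/32571 + 465672 = 15167337092/32571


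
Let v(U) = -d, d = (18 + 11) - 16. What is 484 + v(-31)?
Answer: 471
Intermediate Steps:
d = 13 (d = 29 - 16 = 13)
v(U) = -13 (v(U) = -1*13 = -13)
484 + v(-31) = 484 - 13 = 471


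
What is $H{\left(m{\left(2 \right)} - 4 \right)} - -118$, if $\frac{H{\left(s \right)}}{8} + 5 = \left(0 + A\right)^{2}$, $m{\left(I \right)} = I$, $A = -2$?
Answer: $110$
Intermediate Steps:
$H{\left(s \right)} = -8$ ($H{\left(s \right)} = -40 + 8 \left(0 - 2\right)^{2} = -40 + 8 \left(-2\right)^{2} = -40 + 8 \cdot 4 = -40 + 32 = -8$)
$H{\left(m{\left(2 \right)} - 4 \right)} - -118 = -8 - -118 = -8 + 118 = 110$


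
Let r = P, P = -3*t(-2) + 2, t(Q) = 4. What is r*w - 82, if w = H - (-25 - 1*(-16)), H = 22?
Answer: -392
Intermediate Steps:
w = 31 (w = 22 - (-25 - 1*(-16)) = 22 - (-25 + 16) = 22 - 1*(-9) = 22 + 9 = 31)
P = -10 (P = -3*4 + 2 = -12 + 2 = -10)
r = -10
r*w - 82 = -10*31 - 82 = -310 - 82 = -392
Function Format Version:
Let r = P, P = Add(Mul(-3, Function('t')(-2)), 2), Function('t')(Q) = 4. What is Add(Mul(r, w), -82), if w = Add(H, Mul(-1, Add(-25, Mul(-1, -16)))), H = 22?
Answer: -392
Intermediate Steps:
w = 31 (w = Add(22, Mul(-1, Add(-25, Mul(-1, -16)))) = Add(22, Mul(-1, Add(-25, 16))) = Add(22, Mul(-1, -9)) = Add(22, 9) = 31)
P = -10 (P = Add(Mul(-3, 4), 2) = Add(-12, 2) = -10)
r = -10
Add(Mul(r, w), -82) = Add(Mul(-10, 31), -82) = Add(-310, -82) = -392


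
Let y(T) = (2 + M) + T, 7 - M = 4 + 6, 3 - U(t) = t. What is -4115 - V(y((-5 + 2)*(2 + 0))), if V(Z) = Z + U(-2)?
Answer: -4113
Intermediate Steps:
U(t) = 3 - t
M = -3 (M = 7 - (4 + 6) = 7 - 1*10 = 7 - 10 = -3)
y(T) = -1 + T (y(T) = (2 - 3) + T = -1 + T)
V(Z) = 5 + Z (V(Z) = Z + (3 - 1*(-2)) = Z + (3 + 2) = Z + 5 = 5 + Z)
-4115 - V(y((-5 + 2)*(2 + 0))) = -4115 - (5 + (-1 + (-5 + 2)*(2 + 0))) = -4115 - (5 + (-1 - 3*2)) = -4115 - (5 + (-1 - 6)) = -4115 - (5 - 7) = -4115 - 1*(-2) = -4115 + 2 = -4113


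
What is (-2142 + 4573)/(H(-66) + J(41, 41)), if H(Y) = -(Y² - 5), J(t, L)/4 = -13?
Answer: -143/259 ≈ -0.55212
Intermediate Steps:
J(t, L) = -52 (J(t, L) = 4*(-13) = -52)
H(Y) = 5 - Y² (H(Y) = -(-5 + Y²) = 5 - Y²)
(-2142 + 4573)/(H(-66) + J(41, 41)) = (-2142 + 4573)/((5 - 1*(-66)²) - 52) = 2431/((5 - 1*4356) - 52) = 2431/((5 - 4356) - 52) = 2431/(-4351 - 52) = 2431/(-4403) = 2431*(-1/4403) = -143/259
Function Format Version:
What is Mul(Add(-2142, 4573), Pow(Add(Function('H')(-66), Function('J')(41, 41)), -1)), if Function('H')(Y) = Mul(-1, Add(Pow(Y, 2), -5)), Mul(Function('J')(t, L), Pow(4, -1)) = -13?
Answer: Rational(-143, 259) ≈ -0.55212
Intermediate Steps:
Function('J')(t, L) = -52 (Function('J')(t, L) = Mul(4, -13) = -52)
Function('H')(Y) = Add(5, Mul(-1, Pow(Y, 2))) (Function('H')(Y) = Mul(-1, Add(-5, Pow(Y, 2))) = Add(5, Mul(-1, Pow(Y, 2))))
Mul(Add(-2142, 4573), Pow(Add(Function('H')(-66), Function('J')(41, 41)), -1)) = Mul(Add(-2142, 4573), Pow(Add(Add(5, Mul(-1, Pow(-66, 2))), -52), -1)) = Mul(2431, Pow(Add(Add(5, Mul(-1, 4356)), -52), -1)) = Mul(2431, Pow(Add(Add(5, -4356), -52), -1)) = Mul(2431, Pow(Add(-4351, -52), -1)) = Mul(2431, Pow(-4403, -1)) = Mul(2431, Rational(-1, 4403)) = Rational(-143, 259)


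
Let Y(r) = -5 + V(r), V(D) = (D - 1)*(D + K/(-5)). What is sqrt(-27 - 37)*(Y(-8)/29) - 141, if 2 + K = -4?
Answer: -141 + 2248*I/145 ≈ -141.0 + 15.503*I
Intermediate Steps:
K = -6 (K = -2 - 4 = -6)
V(D) = (-1 + D)*(6/5 + D) (V(D) = (D - 1)*(D - 6/(-5)) = (-1 + D)*(D - 6*(-1/5)) = (-1 + D)*(D + 6/5) = (-1 + D)*(6/5 + D))
Y(r) = -31/5 + r**2 + r/5 (Y(r) = -5 + (-6/5 + r**2 + r/5) = -31/5 + r**2 + r/5)
sqrt(-27 - 37)*(Y(-8)/29) - 141 = sqrt(-27 - 37)*((-31/5 + (-8)**2 + (1/5)*(-8))/29) - 141 = sqrt(-64)*((-31/5 + 64 - 8/5)*(1/29)) - 141 = (8*I)*((281/5)*(1/29)) - 141 = (8*I)*(281/145) - 141 = 2248*I/145 - 141 = -141 + 2248*I/145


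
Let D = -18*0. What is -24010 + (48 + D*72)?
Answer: -23962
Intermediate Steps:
D = 0
-24010 + (48 + D*72) = -24010 + (48 + 0*72) = -24010 + (48 + 0) = -24010 + 48 = -23962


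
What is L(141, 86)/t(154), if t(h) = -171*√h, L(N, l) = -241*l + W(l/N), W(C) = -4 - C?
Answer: 1461508*√154/1856547 ≈ 9.7691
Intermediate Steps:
L(N, l) = -4 - 241*l - l/N (L(N, l) = -241*l + (-4 - l/N) = -4 - 241*l - l/N)
L(141, 86)/t(154) = (-4 - 241*86 - 1*86/141)/((-171*√154)) = (-4 - 20726 - 1*86*1/141)*(-√154/26334) = (-4 - 20726 - 86/141)*(-√154/26334) = -(-1461508)*√154/1856547 = 1461508*√154/1856547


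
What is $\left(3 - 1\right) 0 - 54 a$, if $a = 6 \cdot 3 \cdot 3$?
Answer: $-2916$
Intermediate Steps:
$a = 54$ ($a = 18 \cdot 3 = 54$)
$\left(3 - 1\right) 0 - 54 a = \left(3 - 1\right) 0 - 2916 = 2 \cdot 0 - 2916 = 0 - 2916 = -2916$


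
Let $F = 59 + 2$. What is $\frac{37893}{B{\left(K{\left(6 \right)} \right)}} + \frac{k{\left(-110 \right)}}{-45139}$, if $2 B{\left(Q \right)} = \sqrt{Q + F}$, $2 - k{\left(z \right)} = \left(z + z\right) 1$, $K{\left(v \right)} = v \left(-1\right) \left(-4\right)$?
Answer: $- \frac{222}{45139} + \frac{4458 \sqrt{85}}{5} \approx 8220.1$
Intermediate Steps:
$F = 61$
$K{\left(v \right)} = 4 v$ ($K{\left(v \right)} = - v \left(-4\right) = 4 v$)
$k{\left(z \right)} = 2 - 2 z$ ($k{\left(z \right)} = 2 - \left(z + z\right) 1 = 2 - 2 z 1 = 2 - 2 z$)
$B{\left(Q \right)} = \frac{\sqrt{61 + Q}}{2}$ ($B{\left(Q \right)} = \frac{\sqrt{Q + 61}}{2} = \frac{\sqrt{61 + Q}}{2}$)
$\frac{37893}{B{\left(K{\left(6 \right)} \right)}} + \frac{k{\left(-110 \right)}}{-45139} = \frac{37893}{\frac{1}{2} \sqrt{61 + 4 \cdot 6}} + \frac{2 - -220}{-45139} = \frac{37893}{\frac{1}{2} \sqrt{61 + 24}} + \left(2 + 220\right) \left(- \frac{1}{45139}\right) = \frac{37893}{\frac{1}{2} \sqrt{85}} + 222 \left(- \frac{1}{45139}\right) = 37893 \frac{2 \sqrt{85}}{85} - \frac{222}{45139} = \frac{4458 \sqrt{85}}{5} - \frac{222}{45139} = - \frac{222}{45139} + \frac{4458 \sqrt{85}}{5}$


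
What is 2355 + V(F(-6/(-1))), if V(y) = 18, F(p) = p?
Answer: 2373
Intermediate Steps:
2355 + V(F(-6/(-1))) = 2355 + 18 = 2373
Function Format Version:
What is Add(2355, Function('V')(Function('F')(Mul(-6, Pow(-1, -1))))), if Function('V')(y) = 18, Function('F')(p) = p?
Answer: 2373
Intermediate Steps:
Add(2355, Function('V')(Function('F')(Mul(-6, Pow(-1, -1))))) = Add(2355, 18) = 2373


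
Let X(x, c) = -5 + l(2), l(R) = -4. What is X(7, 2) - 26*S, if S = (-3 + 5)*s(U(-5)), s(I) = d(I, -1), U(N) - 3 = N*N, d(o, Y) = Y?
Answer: 43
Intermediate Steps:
U(N) = 3 + N**2 (U(N) = 3 + N*N = 3 + N**2)
s(I) = -1
S = -2 (S = (-3 + 5)*(-1) = 2*(-1) = -2)
X(x, c) = -9 (X(x, c) = -5 - 4 = -9)
X(7, 2) - 26*S = -9 - 26*(-2) = -9 + 52 = 43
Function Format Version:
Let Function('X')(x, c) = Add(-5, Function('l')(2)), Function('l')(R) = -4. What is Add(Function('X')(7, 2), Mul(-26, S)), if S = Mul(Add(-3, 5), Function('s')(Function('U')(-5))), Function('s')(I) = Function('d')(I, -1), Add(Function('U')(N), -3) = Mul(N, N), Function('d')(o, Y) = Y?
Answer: 43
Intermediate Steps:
Function('U')(N) = Add(3, Pow(N, 2)) (Function('U')(N) = Add(3, Mul(N, N)) = Add(3, Pow(N, 2)))
Function('s')(I) = -1
S = -2 (S = Mul(Add(-3, 5), -1) = Mul(2, -1) = -2)
Function('X')(x, c) = -9 (Function('X')(x, c) = Add(-5, -4) = -9)
Add(Function('X')(7, 2), Mul(-26, S)) = Add(-9, Mul(-26, -2)) = Add(-9, 52) = 43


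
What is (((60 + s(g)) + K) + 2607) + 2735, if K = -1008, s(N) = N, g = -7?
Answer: 4387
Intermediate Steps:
(((60 + s(g)) + K) + 2607) + 2735 = (((60 - 7) - 1008) + 2607) + 2735 = ((53 - 1008) + 2607) + 2735 = (-955 + 2607) + 2735 = 1652 + 2735 = 4387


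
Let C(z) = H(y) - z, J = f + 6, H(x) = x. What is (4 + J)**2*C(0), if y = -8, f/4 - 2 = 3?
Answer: -7200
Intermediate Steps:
f = 20 (f = 8 + 4*3 = 8 + 12 = 20)
J = 26 (J = 20 + 6 = 26)
C(z) = -8 - z
(4 + J)**2*C(0) = (4 + 26)**2*(-8 - 1*0) = 30**2*(-8 + 0) = 900*(-8) = -7200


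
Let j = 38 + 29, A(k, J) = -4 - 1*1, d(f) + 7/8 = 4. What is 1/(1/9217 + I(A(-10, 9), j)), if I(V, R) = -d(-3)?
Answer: -73736/230417 ≈ -0.32001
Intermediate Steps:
d(f) = 25/8 (d(f) = -7/8 + 4 = 25/8)
A(k, J) = -5 (A(k, J) = -4 - 1 = -5)
j = 67
I(V, R) = -25/8 (I(V, R) = -1*25/8 = -25/8)
1/(1/9217 + I(A(-10, 9), j)) = 1/(1/9217 - 25/8) = 1/(-230417/73736) = -73736/230417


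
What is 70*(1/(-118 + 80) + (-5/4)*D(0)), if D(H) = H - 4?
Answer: 6615/19 ≈ 348.16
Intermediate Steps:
D(H) = -4 + H
70*(1/(-118 + 80) + (-5/4)*D(0)) = 70*(1/(-118 + 80) + (-5/4)*(-4 + 0)) = 70*(1/(-38) - 5*¼*(-4)) = 70*(-1/38 - 5/4*(-4)) = 70*(-1/38 + 5) = 70*(189/38) = 6615/19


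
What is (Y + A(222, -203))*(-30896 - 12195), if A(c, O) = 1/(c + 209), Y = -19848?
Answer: 368621399317/431 ≈ 8.5527e+8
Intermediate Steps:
A(c, O) = 1/(209 + c)
(Y + A(222, -203))*(-30896 - 12195) = (-19848 + 1/(209 + 222))*(-30896 - 12195) = (-19848 + 1/431)*(-43091) = -8554487/431*(-43091) = 368621399317/431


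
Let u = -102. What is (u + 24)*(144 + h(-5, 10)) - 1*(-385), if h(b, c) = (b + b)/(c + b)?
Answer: -10691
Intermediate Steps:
h(b, c) = 2*b/(b + c) (h(b, c) = (2*b)/(b + c) = 2*b/(b + c))
(u + 24)*(144 + h(-5, 10)) - 1*(-385) = (-102 + 24)*(144 + 2*(-5)/(-5 + 10)) - 1*(-385) = -78*(144 + 2*(-5)/5) + 385 = -78*(144 + 2*(-5)*(⅕)) + 385 = -78*(144 - 2) + 385 = -78*142 + 385 = -11076 + 385 = -10691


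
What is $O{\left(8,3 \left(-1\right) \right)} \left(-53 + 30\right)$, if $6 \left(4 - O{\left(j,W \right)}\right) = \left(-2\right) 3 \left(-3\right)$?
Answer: $-23$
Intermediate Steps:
$O{\left(j,W \right)} = 1$ ($O{\left(j,W \right)} = 4 - \frac{\left(-2\right) 3 \left(-3\right)}{6} = 4 - \frac{\left(-6\right) \left(-3\right)}{6} = 4 - 3 = 1$)
$O{\left(8,3 \left(-1\right) \right)} \left(-53 + 30\right) = 1 \left(-53 + 30\right) = 1 \left(-23\right) = -23$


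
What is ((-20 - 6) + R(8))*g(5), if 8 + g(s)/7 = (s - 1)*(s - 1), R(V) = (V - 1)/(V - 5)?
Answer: -3976/3 ≈ -1325.3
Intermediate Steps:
R(V) = (-1 + V)/(-5 + V)
g(s) = -56 + 7*(-1 + s)² (g(s) = -56 + 7*((s - 1)*(s - 1)) = -56 + 7*((-1 + s)*(-1 + s)) = -56 + 7*(-1 + s)²)
((-20 - 6) + R(8))*g(5) = ((-20 - 6) + (-1 + 8)/(-5 + 8))*(-56 + 7*(-1 + 5)²) = (-26 + 7/3)*(-56 + 7*4²) = (-26 + (⅓)*7)*(-56 + 7*16) = (-26 + 7/3)*(-56 + 112) = -71/3*56 = -3976/3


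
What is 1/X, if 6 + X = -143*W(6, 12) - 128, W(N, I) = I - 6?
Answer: -1/992 ≈ -0.0010081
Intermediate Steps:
W(N, I) = -6 + I
X = -992 (X = -6 + (-143*(-6 + 12) - 128) = -6 + (-143*6 - 128) = -6 + (-858 - 128) = -6 - 986 = -992)
1/X = 1/(-992) = -1/992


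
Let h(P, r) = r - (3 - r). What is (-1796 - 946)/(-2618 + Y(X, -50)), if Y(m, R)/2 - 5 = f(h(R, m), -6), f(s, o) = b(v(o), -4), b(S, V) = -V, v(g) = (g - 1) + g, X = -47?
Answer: 1371/1300 ≈ 1.0546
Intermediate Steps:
v(g) = -1 + 2*g (v(g) = (-1 + g) + g = -1 + 2*g)
h(P, r) = -3 + 2*r (h(P, r) = r + (-3 + r) = -3 + 2*r)
f(s, o) = 4 (f(s, o) = -1*(-4) = 4)
Y(m, R) = 18 (Y(m, R) = 10 + 2*4 = 10 + 8 = 18)
(-1796 - 946)/(-2618 + Y(X, -50)) = (-1796 - 946)/(-2618 + 18) = -2742/(-2600) = -2742*(-1/2600) = 1371/1300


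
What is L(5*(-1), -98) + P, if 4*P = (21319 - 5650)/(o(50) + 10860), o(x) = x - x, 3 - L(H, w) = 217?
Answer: -3093497/14480 ≈ -213.64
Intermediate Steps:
L(H, w) = -214 (L(H, w) = 3 - 1*217 = 3 - 217 = -214)
o(x) = 0
P = 5223/14480 (P = ((21319 - 5650)/(0 + 10860))/4 = (15669/10860)/4 = (15669*(1/10860))/4 = (¼)*(5223/3620) = 5223/14480 ≈ 0.36070)
L(5*(-1), -98) + P = -214 + 5223/14480 = -3093497/14480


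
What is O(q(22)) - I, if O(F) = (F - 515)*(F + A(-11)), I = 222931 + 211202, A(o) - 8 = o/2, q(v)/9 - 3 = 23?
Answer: -1001179/2 ≈ -5.0059e+5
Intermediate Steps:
q(v) = 234 (q(v) = 27 + 9*23 = 27 + 207 = 234)
A(o) = 8 + o/2
I = 434133
O(F) = (-515 + F)*(5/2 + F) (O(F) = (F - 515)*(F + (8 + (½)*(-11))) = (-515 + F)*(F + (8 - 11/2)) = (-515 + F)*(F + 5/2) = (-515 + F)*(5/2 + F))
O(q(22)) - I = (-2575/2 + 234² - 1025/2*234) - 1*434133 = (-2575/2 + 54756 - 119925) - 434133 = -132913/2 - 434133 = -1001179/2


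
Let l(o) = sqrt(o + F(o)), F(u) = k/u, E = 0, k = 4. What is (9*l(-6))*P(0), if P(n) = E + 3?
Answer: 18*I*sqrt(15) ≈ 69.714*I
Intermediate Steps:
P(n) = 3 (P(n) = 0 + 3 = 3)
F(u) = 4/u
l(o) = sqrt(o + 4/o)
(9*l(-6))*P(0) = (9*sqrt(-6 + 4/(-6)))*3 = (9*sqrt(-6 + 4*(-1/6)))*3 = (9*sqrt(-6 - 2/3))*3 = (9*sqrt(-20/3))*3 = (9*(2*I*sqrt(15)/3))*3 = (6*I*sqrt(15))*3 = 18*I*sqrt(15)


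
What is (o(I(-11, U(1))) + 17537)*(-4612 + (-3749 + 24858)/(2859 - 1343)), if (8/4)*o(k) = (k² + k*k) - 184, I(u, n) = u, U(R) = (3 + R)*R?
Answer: -61223508789/758 ≈ -8.0770e+7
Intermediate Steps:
U(R) = R*(3 + R)
o(k) = -92 + k² (o(k) = ((k² + k*k) - 184)/2 = ((k² + k²) - 184)/2 = (2*k² - 184)/2 = (-184 + 2*k²)/2 = -92 + k²)
(o(I(-11, U(1))) + 17537)*(-4612 + (-3749 + 24858)/(2859 - 1343)) = ((-92 + (-11)²) + 17537)*(-4612 + (-3749 + 24858)/(2859 - 1343)) = ((-92 + 121) + 17537)*(-4612 + 21109/1516) = (29 + 17537)*(-4612 + 21109*(1/1516)) = 17566*(-4612 + 21109/1516) = 17566*(-6970683/1516) = -61223508789/758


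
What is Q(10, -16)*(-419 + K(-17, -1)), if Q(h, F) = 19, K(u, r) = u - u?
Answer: -7961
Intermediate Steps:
K(u, r) = 0
Q(10, -16)*(-419 + K(-17, -1)) = 19*(-419 + 0) = 19*(-419) = -7961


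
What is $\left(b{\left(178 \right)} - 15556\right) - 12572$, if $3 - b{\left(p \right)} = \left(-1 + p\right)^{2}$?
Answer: $-59454$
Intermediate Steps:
$b{\left(p \right)} = 3 - \left(-1 + p\right)^{2}$
$\left(b{\left(178 \right)} - 15556\right) - 12572 = \left(\left(3 - \left(-1 + 178\right)^{2}\right) - 15556\right) - 12572 = \left(\left(3 - 177^{2}\right) - 15556\right) - 12572 = \left(\left(3 - 31329\right) - 15556\right) - 12572 = \left(-31326 - 15556\right) - 12572 = -46882 - 12572 = -59454$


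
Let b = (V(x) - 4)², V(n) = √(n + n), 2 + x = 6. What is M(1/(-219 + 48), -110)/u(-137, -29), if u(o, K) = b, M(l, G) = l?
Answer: -1/456 - √2/684 ≈ -0.0042605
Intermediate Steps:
x = 4 (x = -2 + 6 = 4)
V(n) = √2*√n (V(n) = √(2*n) = √2*√n)
b = (-4 + 2*√2)² (b = (√2*√4 - 4)² = (√2*2 - 4)² = (2*√2 - 4)² = (-4 + 2*√2)² ≈ 1.3726)
u(o, K) = 24 - 16*√2
M(1/(-219 + 48), -110)/u(-137, -29) = 1/((-219 + 48)*(24 - 16*√2)) = 1/((-171)*(24 - 16*√2)) = -1/(171*(24 - 16*√2))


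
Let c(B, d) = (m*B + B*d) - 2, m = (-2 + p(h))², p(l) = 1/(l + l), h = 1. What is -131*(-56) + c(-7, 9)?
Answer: 29021/4 ≈ 7255.3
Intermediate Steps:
p(l) = 1/(2*l)
m = 9/4 (m = (-2 + (½)/1)² = (-2 + (½)*1)² = (-2 + ½)² = (-3/2)² = 9/4 ≈ 2.2500)
c(B, d) = -2 + 9*B/4 + B*d (c(B, d) = (9*B/4 + B*d) - 2 = -2 + 9*B/4 + B*d)
-131*(-56) + c(-7, 9) = -131*(-56) + (-2 + (9/4)*(-7) - 7*9) = 7336 + (-2 - 63/4 - 63) = 7336 - 323/4 = 29021/4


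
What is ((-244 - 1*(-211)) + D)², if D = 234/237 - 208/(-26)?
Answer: 3598609/6241 ≈ 576.61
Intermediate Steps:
D = 710/79 (D = 234*(1/237) - 208*(-1/26) = 78/79 + 8 = 710/79 ≈ 8.9873)
((-244 - 1*(-211)) + D)² = ((-244 - 1*(-211)) + 710/79)² = ((-244 + 211) + 710/79)² = (-33 + 710/79)² = (-1897/79)² = 3598609/6241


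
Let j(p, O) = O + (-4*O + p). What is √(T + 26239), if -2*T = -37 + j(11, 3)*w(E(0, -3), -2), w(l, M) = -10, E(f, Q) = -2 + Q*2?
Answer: √105070/2 ≈ 162.07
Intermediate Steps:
E(f, Q) = -2 + 2*Q
j(p, O) = p - 3*O (j(p, O) = O + (p - 4*O) = p - 3*O)
T = 57/2 (T = -(-37 + (11 - 3*3)*(-10))/2 = -(-37 + (11 - 9)*(-10))/2 = -(-37 + 2*(-10))/2 = -(-37 - 20)/2 = -½*(-57) = 57/2 ≈ 28.500)
√(T + 26239) = √(57/2 + 26239) = √(52535/2) = √105070/2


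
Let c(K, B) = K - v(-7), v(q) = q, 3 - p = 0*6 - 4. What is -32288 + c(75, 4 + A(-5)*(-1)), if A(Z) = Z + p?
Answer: -32206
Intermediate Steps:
p = 7 (p = 3 - (0*6 - 4) = 3 - (0 - 4) = 3 - 1*(-4) = 3 + 4 = 7)
A(Z) = 7 + Z (A(Z) = Z + 7 = 7 + Z)
c(K, B) = 7 + K (c(K, B) = K - 1*(-7) = K + 7 = 7 + K)
-32288 + c(75, 4 + A(-5)*(-1)) = -32288 + (7 + 75) = -32288 + 82 = -32206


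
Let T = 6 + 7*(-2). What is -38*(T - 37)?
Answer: 1710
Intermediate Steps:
T = -8 (T = 6 - 14 = -8)
-38*(T - 37) = -38*(-8 - 37) = -38*(-45) = 1710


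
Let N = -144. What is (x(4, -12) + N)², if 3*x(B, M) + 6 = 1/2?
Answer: 765625/36 ≈ 21267.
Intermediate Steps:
x(B, M) = -11/6 (x(B, M) = -2 + (⅓)/2 = -2 + (⅓)*(½) = -2 + ⅙ = -11/6)
(x(4, -12) + N)² = (-11/6 - 144)² = (-875/6)² = 765625/36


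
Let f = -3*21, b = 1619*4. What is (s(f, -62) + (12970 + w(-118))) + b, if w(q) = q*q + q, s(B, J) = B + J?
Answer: 33127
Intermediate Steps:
b = 6476
f = -63
w(q) = q + q² (w(q) = q² + q = q + q²)
(s(f, -62) + (12970 + w(-118))) + b = ((-63 - 62) + (12970 - 118*(1 - 118))) + 6476 = (-125 + (12970 - 118*(-117))) + 6476 = (-125 + (12970 + 13806)) + 6476 = (-125 + 26776) + 6476 = 26651 + 6476 = 33127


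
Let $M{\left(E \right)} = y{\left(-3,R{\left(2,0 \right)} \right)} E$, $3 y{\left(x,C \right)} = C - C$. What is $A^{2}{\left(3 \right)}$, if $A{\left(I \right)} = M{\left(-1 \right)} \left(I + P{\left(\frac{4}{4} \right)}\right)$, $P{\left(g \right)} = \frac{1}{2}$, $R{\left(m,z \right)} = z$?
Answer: $0$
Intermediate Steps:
$y{\left(x,C \right)} = 0$ ($y{\left(x,C \right)} = \frac{C - C}{3} = \frac{1}{3} \cdot 0 = 0$)
$M{\left(E \right)} = 0$ ($M{\left(E \right)} = 0 E = 0$)
$P{\left(g \right)} = \frac{1}{2}$
$A{\left(I \right)} = 0$ ($A{\left(I \right)} = 0 \left(I + \frac{1}{2}\right) = 0 \left(\frac{1}{2} + I\right) = 0$)
$A^{2}{\left(3 \right)} = 0^{2} = 0$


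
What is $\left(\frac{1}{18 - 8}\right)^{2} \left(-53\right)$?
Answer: $- \frac{53}{100} \approx -0.53$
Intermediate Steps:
$\left(\frac{1}{18 - 8}\right)^{2} \left(-53\right) = \left(\frac{1}{10}\right)^{2} \left(-53\right) = \frac{1}{100} \left(-53\right) = - \frac{53}{100}$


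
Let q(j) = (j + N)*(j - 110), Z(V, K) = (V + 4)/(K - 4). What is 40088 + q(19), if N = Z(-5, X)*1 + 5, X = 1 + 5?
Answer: 75899/2 ≈ 37950.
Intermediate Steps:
X = 6
Z(V, K) = (4 + V)/(-4 + K)
N = 9/2 (N = ((4 - 5)/(-4 + 6))*1 + 5 = (-1/2)*1 + 5 = ((½)*(-1))*1 + 5 = -½*1 + 5 = -½ + 5 = 9/2 ≈ 4.5000)
q(j) = (-110 + j)*(9/2 + j) (q(j) = (j + 9/2)*(j - 110) = (9/2 + j)*(-110 + j) = (-110 + j)*(9/2 + j))
40088 + q(19) = 40088 + (-495 + 19² - 211/2*19) = 40088 + (-495 + 361 - 4009/2) = 40088 - 4277/2 = 75899/2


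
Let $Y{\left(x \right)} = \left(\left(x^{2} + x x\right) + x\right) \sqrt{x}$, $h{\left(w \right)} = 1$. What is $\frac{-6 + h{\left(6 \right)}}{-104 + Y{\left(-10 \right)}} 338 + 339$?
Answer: $\frac{15777673}{46477} + \frac{80275 i \sqrt{10}}{92954} \approx 339.47 + 2.7309 i$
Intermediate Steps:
$Y{\left(x \right)} = \sqrt{x} \left(x + 2 x^{2}\right)$ ($Y{\left(x \right)} = \left(\left(x^{2} + x^{2}\right) + x\right) \sqrt{x} = \left(2 x^{2} + x\right) \sqrt{x} = \left(x + 2 x^{2}\right) \sqrt{x} = \sqrt{x} \left(x + 2 x^{2}\right)$)
$\frac{-6 + h{\left(6 \right)}}{-104 + Y{\left(-10 \right)}} 338 + 339 = \frac{-6 + 1}{-104 + \left(-10\right)^{\frac{3}{2}} \left(1 + 2 \left(-10\right)\right)} 338 + 339 = - \frac{5}{-104 + - 10 i \sqrt{10} \left(1 - 20\right)} 338 + 339 = - \frac{5}{-104 + - 10 i \sqrt{10} \left(-19\right)} 338 + 339 = - \frac{5}{-104 + 190 i \sqrt{10}} \cdot 338 + 339 = - \frac{1690}{-104 + 190 i \sqrt{10}} + 339 = 339 - \frac{1690}{-104 + 190 i \sqrt{10}}$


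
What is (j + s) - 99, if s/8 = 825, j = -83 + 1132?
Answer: 7550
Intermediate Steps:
j = 1049
s = 6600 (s = 8*825 = 6600)
(j + s) - 99 = (1049 + 6600) - 99 = 7649 - 99 = 7550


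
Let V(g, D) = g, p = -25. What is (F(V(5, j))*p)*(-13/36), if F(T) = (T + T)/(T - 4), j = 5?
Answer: 1625/18 ≈ 90.278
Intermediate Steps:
F(T) = 2*T/(-4 + T) (F(T) = (2*T)/(-4 + T) = 2*T/(-4 + T))
(F(V(5, j))*p)*(-13/36) = ((2*5/(-4 + 5))*(-25))*(-13/36) = ((2*5/1)*(-25))*(-13*1/36) = ((2*5*1)*(-25))*(-13/36) = (10*(-25))*(-13/36) = -250*(-13/36) = 1625/18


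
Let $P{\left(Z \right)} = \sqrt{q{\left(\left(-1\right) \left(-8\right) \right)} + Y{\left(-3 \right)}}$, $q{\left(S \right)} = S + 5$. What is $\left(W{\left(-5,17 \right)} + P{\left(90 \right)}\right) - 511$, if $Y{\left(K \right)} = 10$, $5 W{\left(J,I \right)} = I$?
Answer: $- \frac{2538}{5} + \sqrt{23} \approx -502.8$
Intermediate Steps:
$W{\left(J,I \right)} = \frac{I}{5}$
$q{\left(S \right)} = 5 + S$
$P{\left(Z \right)} = \sqrt{23}$ ($P{\left(Z \right)} = \sqrt{\left(5 - -8\right) + 10} = \sqrt{\left(5 + 8\right) + 10} = \sqrt{13 + 10} = \sqrt{23}$)
$\left(W{\left(-5,17 \right)} + P{\left(90 \right)}\right) - 511 = \left(\frac{1}{5} \cdot 17 + \sqrt{23}\right) - 511 = \left(\frac{17}{5} + \sqrt{23}\right) - 511 = - \frac{2538}{5} + \sqrt{23}$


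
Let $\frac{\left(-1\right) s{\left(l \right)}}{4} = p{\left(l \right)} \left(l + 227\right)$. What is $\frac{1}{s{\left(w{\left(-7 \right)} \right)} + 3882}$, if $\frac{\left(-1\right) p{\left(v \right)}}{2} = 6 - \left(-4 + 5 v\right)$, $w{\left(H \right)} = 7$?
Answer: $- \frac{1}{42918} \approx -2.33 \cdot 10^{-5}$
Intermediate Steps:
$p{\left(v \right)} = -20 + 10 v$ ($p{\left(v \right)} = - 2 \left(6 - \left(-4 + 5 v\right)\right) = - 2 \left(10 - 5 v\right) = -20 + 10 v$)
$s{\left(l \right)} = - 4 \left(-20 + 10 l\right) \left(227 + l\right)$ ($s{\left(l \right)} = - 4 \left(-20 + 10 l\right) \left(l + 227\right) = - 4 \left(-20 + 10 l\right) \left(227 + l\right)$)
$\frac{1}{s{\left(w{\left(-7 \right)} \right)} + 3882} = \frac{1}{- 40 \left(-2 + 7\right) \left(227 + 7\right) + 3882} = \frac{1}{\left(-40\right) 5 \cdot 234 + 3882} = \frac{1}{-46800 + 3882} = \frac{1}{-42918} = - \frac{1}{42918}$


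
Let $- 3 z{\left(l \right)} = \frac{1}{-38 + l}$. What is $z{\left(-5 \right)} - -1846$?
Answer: $\frac{238135}{129} \approx 1846.0$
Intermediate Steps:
$z{\left(l \right)} = - \frac{1}{3 \left(-38 + l\right)}$
$z{\left(-5 \right)} - -1846 = - \frac{1}{-114 + 3 \left(-5\right)} - -1846 = - \frac{1}{-114 - 15} + 1846 = - \frac{1}{-129} + 1846 = \left(-1\right) \left(- \frac{1}{129}\right) + 1846 = \frac{1}{129} + 1846 = \frac{238135}{129}$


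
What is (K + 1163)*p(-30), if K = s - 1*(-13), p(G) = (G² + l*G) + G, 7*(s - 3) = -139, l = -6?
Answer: 1217100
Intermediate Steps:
s = -118/7 (s = 3 + (⅐)*(-139) = 3 - 139/7 = -118/7 ≈ -16.857)
p(G) = G² - 5*G (p(G) = (G² - 6*G) + G = G² - 5*G)
K = -27/7 (K = -118/7 - 1*(-13) = -118/7 + 13 = -27/7 ≈ -3.8571)
(K + 1163)*p(-30) = (-27/7 + 1163)*(-30*(-5 - 30)) = 8114*(-30*(-35))/7 = (8114/7)*1050 = 1217100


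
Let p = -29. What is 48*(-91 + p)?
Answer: -5760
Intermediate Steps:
48*(-91 + p) = 48*(-91 - 29) = 48*(-120) = -5760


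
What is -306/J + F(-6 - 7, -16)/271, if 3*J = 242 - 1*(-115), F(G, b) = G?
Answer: -4969/1897 ≈ -2.6194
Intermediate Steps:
J = 119 (J = (242 - 1*(-115))/3 = (242 + 115)/3 = (⅓)*357 = 119)
-306/J + F(-6 - 7, -16)/271 = -306/119 + (-6 - 7)/271 = -306*1/119 - 13*1/271 = -18/7 - 13/271 = -4969/1897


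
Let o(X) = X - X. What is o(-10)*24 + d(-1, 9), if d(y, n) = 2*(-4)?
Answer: -8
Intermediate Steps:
o(X) = 0
d(y, n) = -8
o(-10)*24 + d(-1, 9) = 0*24 - 8 = 0 - 8 = -8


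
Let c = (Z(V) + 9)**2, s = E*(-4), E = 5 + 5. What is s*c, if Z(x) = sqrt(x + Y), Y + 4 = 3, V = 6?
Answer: -3440 - 720*sqrt(5) ≈ -5050.0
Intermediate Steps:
Y = -1 (Y = -4 + 3 = -1)
Z(x) = sqrt(-1 + x) (Z(x) = sqrt(x - 1) = sqrt(-1 + x))
E = 10
s = -40 (s = 10*(-4) = -40)
c = (9 + sqrt(5))**2 (c = (sqrt(-1 + 6) + 9)**2 = (sqrt(5) + 9)**2 = (9 + sqrt(5))**2 ≈ 126.25)
s*c = -40*(9 + sqrt(5))**2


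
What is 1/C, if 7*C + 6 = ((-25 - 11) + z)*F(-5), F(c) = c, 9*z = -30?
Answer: 21/572 ≈ 0.036713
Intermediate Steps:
z = -10/3 (z = (1/9)*(-30) = -10/3 ≈ -3.3333)
C = 572/21 (C = -6/7 + (((-25 - 11) - 10/3)*(-5))/7 = -6/7 + ((-36 - 10/3)*(-5))/7 = -6/7 + (-118/3*(-5))/7 = -6/7 + (1/7)*(590/3) = -6/7 + 590/21 = 572/21 ≈ 27.238)
1/C = 1/(572/21) = 21/572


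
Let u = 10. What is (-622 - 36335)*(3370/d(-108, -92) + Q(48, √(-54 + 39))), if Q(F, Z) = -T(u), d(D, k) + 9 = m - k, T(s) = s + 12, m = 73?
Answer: 381889/26 ≈ 14688.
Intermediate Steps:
T(s) = 12 + s
d(D, k) = 64 - k (d(D, k) = -9 + (73 - k) = 64 - k)
Q(F, Z) = -22 (Q(F, Z) = -(12 + 10) = -1*22 = -22)
(-622 - 36335)*(3370/d(-108, -92) + Q(48, √(-54 + 39))) = (-622 - 36335)*(3370/(64 - 1*(-92)) - 22) = -36957*(3370/(64 + 92) - 22) = -36957*(3370/156 - 22) = -36957*(3370*(1/156) - 22) = -36957*(1685/78 - 22) = -36957*(-31/78) = 381889/26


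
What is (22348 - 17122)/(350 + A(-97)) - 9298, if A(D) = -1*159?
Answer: -1770692/191 ≈ -9270.6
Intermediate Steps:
A(D) = -159
(22348 - 17122)/(350 + A(-97)) - 9298 = (22348 - 17122)/(350 - 159) - 9298 = 5226/191 - 9298 = -1770692/191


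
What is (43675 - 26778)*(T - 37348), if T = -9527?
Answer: -792046875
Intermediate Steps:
(43675 - 26778)*(T - 37348) = (43675 - 26778)*(-9527 - 37348) = 16897*(-46875) = -792046875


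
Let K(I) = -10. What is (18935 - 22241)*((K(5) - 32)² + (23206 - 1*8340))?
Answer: -54978780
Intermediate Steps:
(18935 - 22241)*((K(5) - 32)² + (23206 - 1*8340)) = (18935 - 22241)*((-10 - 32)² + (23206 - 1*8340)) = -3306*((-42)² + (23206 - 8340)) = -3306*(1764 + 14866) = -3306*16630 = -54978780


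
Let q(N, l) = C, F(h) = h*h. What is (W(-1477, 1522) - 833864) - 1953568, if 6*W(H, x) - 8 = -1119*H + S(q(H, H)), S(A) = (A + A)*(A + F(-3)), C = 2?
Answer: -15071777/6 ≈ -2.5120e+6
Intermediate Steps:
F(h) = h²
q(N, l) = 2
S(A) = 2*A*(9 + A) (S(A) = (A + A)*(A + (-3)²) = (2*A)*(A + 9) = (2*A)*(9 + A) = 2*A*(9 + A))
W(H, x) = 26/3 - 373*H/2 (W(H, x) = 4/3 + (-1119*H + 2*2*(9 + 2))/6 = 4/3 + (-1119*H + 2*2*11)/6 = 4/3 + (-1119*H + 44)/6 = 4/3 + (44 - 1119*H)/6 = 4/3 + (22/3 - 373*H/2) = 26/3 - 373*H/2)
(W(-1477, 1522) - 833864) - 1953568 = ((26/3 - 373/2*(-1477)) - 833864) - 1953568 = ((26/3 + 550921/2) - 833864) - 1953568 = (1652815/6 - 833864) - 1953568 = -3350369/6 - 1953568 = -15071777/6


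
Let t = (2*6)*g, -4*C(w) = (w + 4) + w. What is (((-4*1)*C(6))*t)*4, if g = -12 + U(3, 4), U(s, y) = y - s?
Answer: -8448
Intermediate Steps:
C(w) = -1 - w/2 (C(w) = -((w + 4) + w)/4 = -((4 + w) + w)/4 = -(4 + 2*w)/4 = -1 - w/2)
g = -11 (g = -12 + (4 - 1*3) = -12 + (4 - 3) = -12 + 1 = -11)
t = -132 (t = (2*6)*(-11) = 12*(-11) = -132)
(((-4*1)*C(6))*t)*4 = (((-4*1)*(-1 - ½*6))*(-132))*4 = (-4*(-1 - 3)*(-132))*4 = (-4*(-4)*(-132))*4 = (16*(-132))*4 = -2112*4 = -8448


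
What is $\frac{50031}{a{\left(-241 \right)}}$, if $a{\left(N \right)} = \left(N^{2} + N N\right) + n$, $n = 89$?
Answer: $\frac{50031}{116251} \approx 0.43037$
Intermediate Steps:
$a{\left(N \right)} = 89 + 2 N^{2}$ ($a{\left(N \right)} = \left(N^{2} + N N\right) + 89 = \left(N^{2} + N^{2}\right) + 89 = 2 N^{2} + 89 = 89 + 2 N^{2}$)
$\frac{50031}{a{\left(-241 \right)}} = \frac{50031}{89 + 2 \left(-241\right)^{2}} = \frac{50031}{89 + 2 \cdot 58081} = \frac{50031}{89 + 116162} = \frac{50031}{116251}$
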